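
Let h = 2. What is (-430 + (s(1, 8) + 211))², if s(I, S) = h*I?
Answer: 47089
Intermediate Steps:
s(I, S) = 2*I
(-430 + (s(1, 8) + 211))² = (-430 + (2*1 + 211))² = (-430 + (2 + 211))² = (-430 + 213)² = (-217)² = 47089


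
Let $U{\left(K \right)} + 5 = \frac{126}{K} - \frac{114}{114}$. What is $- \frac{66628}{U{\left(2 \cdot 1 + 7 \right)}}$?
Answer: $- \frac{16657}{2} \approx -8328.5$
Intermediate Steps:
$U{\left(K \right)} = -6 + \frac{126}{K}$ ($U{\left(K \right)} = -5 + \left(\frac{126}{K} - \frac{114}{114}\right) = -5 + \left(\frac{126}{K} - 1\right) = -5 - \left(1 - \frac{126}{K}\right) = -6 + \frac{126}{K}$)
$- \frac{66628}{U{\left(2 \cdot 1 + 7 \right)}} = - \frac{66628}{-6 + \frac{126}{2 \cdot 1 + 7}} = - \frac{66628}{-6 + \frac{126}{2 + 7}} = - \frac{66628}{-6 + \frac{126}{9}} = - \frac{66628}{-6 + 126 \cdot \frac{1}{9}} = - \frac{66628}{-6 + 14} = - \frac{66628}{8} = \left(-66628\right) \frac{1}{8} = - \frac{16657}{2}$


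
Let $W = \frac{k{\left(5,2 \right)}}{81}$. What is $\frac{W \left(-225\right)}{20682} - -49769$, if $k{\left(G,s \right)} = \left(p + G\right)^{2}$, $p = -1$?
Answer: $\frac{4631950861}{93069} \approx 49769.0$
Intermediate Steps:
$k{\left(G,s \right)} = \left(-1 + G\right)^{2}$
$W = \frac{16}{81}$ ($W = \frac{\left(-1 + 5\right)^{2}}{81} = 4^{2} \cdot \frac{1}{81} = 16 \cdot \frac{1}{81} = \frac{16}{81} \approx 0.19753$)
$\frac{W \left(-225\right)}{20682} - -49769 = \frac{\frac{16}{81} \left(-225\right)}{20682} - -49769 = \left(- \frac{400}{9}\right) \frac{1}{20682} + 49769 = - \frac{200}{93069} + 49769 = \frac{4631950861}{93069}$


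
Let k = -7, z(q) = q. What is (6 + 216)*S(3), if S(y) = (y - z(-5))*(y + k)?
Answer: -7104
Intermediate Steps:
S(y) = (-7 + y)*(5 + y) (S(y) = (y - 1*(-5))*(y - 7) = (y + 5)*(-7 + y) = (5 + y)*(-7 + y) = (-7 + y)*(5 + y))
(6 + 216)*S(3) = (6 + 216)*(-35 + 3**2 - 2*3) = 222*(-35 + 9 - 6) = 222*(-32) = -7104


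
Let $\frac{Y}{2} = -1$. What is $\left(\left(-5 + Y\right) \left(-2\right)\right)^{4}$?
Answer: $38416$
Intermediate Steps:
$Y = -2$ ($Y = 2 \left(-1\right) = -2$)
$\left(\left(-5 + Y\right) \left(-2\right)\right)^{4} = \left(\left(-5 - 2\right) \left(-2\right)\right)^{4} = \left(\left(-7\right) \left(-2\right)\right)^{4} = 14^{4} = 38416$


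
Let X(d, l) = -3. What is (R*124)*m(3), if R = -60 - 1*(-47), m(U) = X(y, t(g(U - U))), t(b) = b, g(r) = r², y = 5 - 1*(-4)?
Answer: 4836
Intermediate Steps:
y = 9 (y = 5 + 4 = 9)
m(U) = -3
R = -13 (R = -60 + 47 = -13)
(R*124)*m(3) = -13*124*(-3) = -1612*(-3) = 4836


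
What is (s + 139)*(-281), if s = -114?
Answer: -7025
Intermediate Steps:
(s + 139)*(-281) = (-114 + 139)*(-281) = 25*(-281) = -7025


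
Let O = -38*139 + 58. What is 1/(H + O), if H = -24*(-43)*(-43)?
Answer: -1/49600 ≈ -2.0161e-5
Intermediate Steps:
O = -5224 (O = -5282 + 58 = -5224)
H = -44376 (H = 1032*(-43) = -44376)
1/(H + O) = 1/(-44376 - 5224) = 1/(-49600) = -1/49600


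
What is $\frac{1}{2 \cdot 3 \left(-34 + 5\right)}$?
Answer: $- \frac{1}{174} \approx -0.0057471$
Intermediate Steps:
$\frac{1}{2 \cdot 3 \left(-34 + 5\right)} = \frac{1}{6 \left(-29\right)} = \frac{1}{-174} = - \frac{1}{174}$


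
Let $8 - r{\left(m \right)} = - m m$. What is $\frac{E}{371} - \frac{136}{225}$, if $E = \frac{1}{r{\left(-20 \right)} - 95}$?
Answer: $- \frac{15792503}{26127675} \approx -0.60444$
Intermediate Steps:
$r{\left(m \right)} = 8 + m^{2}$ ($r{\left(m \right)} = 8 - - m m = 8 - - m^{2} = 8 + m^{2}$)
$E = \frac{1}{313}$ ($E = \frac{1}{\left(8 + \left(-20\right)^{2}\right) - 95} = \frac{1}{\left(8 + 400\right) - 95} = \frac{1}{408 - 95} = \frac{1}{313} \approx 0.0031949$)
$\frac{E}{371} - \frac{136}{225} = \frac{1}{313 \cdot 371} - \frac{136}{225} = \frac{1}{313} \cdot \frac{1}{371} - \frac{136}{225} = \frac{1}{116123} - \frac{136}{225} = - \frac{15792503}{26127675}$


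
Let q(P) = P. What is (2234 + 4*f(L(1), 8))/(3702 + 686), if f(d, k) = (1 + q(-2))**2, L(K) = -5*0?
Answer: 1119/2194 ≈ 0.51003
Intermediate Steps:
L(K) = 0
f(d, k) = 1 (f(d, k) = (1 - 2)**2 = (-1)**2 = 1)
(2234 + 4*f(L(1), 8))/(3702 + 686) = (2234 + 4*1)/(3702 + 686) = (2234 + 4)/4388 = 2238*(1/4388) = 1119/2194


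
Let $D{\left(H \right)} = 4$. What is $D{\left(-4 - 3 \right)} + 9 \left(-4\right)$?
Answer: $-32$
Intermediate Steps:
$D{\left(-4 - 3 \right)} + 9 \left(-4\right) = 4 + 9 \left(-4\right) = 4 - 36 = -32$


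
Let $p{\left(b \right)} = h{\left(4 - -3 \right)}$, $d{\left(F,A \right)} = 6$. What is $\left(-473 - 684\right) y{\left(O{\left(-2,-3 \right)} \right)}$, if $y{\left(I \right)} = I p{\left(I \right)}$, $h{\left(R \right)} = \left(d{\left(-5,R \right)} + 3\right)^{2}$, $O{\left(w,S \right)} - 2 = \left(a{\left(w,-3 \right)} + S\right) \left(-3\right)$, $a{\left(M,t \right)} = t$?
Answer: $-1874340$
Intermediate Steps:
$O{\left(w,S \right)} = 11 - 3 S$ ($O{\left(w,S \right)} = 2 + \left(-3 + S\right) \left(-3\right) = 2 - \left(-9 + 3 S\right) = 11 - 3 S$)
$h{\left(R \right)} = 81$ ($h{\left(R \right)} = \left(6 + 3\right)^{2} = 9^{2} = 81$)
$p{\left(b \right)} = 81$
$y{\left(I \right)} = 81 I$ ($y{\left(I \right)} = I 81 = 81 I$)
$\left(-473 - 684\right) y{\left(O{\left(-2,-3 \right)} \right)} = \left(-473 - 684\right) 81 \left(11 - -9\right) = - 1157 \cdot 81 \left(11 + 9\right) = - 1157 \cdot 81 \cdot 20 = \left(-1157\right) 1620 = -1874340$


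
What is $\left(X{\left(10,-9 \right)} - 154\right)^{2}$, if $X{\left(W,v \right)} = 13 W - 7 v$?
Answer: $1521$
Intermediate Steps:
$X{\left(W,v \right)} = - 7 v + 13 W$
$\left(X{\left(10,-9 \right)} - 154\right)^{2} = \left(\left(\left(-7\right) \left(-9\right) + 13 \cdot 10\right) - 154\right)^{2} = \left(\left(63 + 130\right) - 154\right)^{2} = \left(193 - 154\right)^{2} = 39^{2} = 1521$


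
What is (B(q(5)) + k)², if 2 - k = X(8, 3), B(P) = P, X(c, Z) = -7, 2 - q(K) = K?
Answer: 36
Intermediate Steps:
q(K) = 2 - K
k = 9 (k = 2 - 1*(-7) = 2 + 7 = 9)
(B(q(5)) + k)² = ((2 - 1*5) + 9)² = ((2 - 5) + 9)² = (-3 + 9)² = 6² = 36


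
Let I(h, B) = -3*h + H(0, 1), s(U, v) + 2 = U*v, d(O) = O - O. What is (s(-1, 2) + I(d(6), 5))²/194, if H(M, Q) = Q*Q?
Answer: 9/194 ≈ 0.046392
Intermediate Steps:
H(M, Q) = Q²
d(O) = 0
s(U, v) = -2 + U*v
I(h, B) = 1 - 3*h (I(h, B) = -3*h + 1² = -3*h + 1 = 1 - 3*h)
(s(-1, 2) + I(d(6), 5))²/194 = ((-2 - 1*2) + (1 - 3*0))²/194 = ((-2 - 2) + (1 + 0))²*(1/194) = (-4 + 1)²*(1/194) = (-3)²*(1/194) = 9*(1/194) = 9/194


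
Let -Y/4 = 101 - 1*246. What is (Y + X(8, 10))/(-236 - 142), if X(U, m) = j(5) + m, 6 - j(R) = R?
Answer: -197/126 ≈ -1.5635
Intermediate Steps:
j(R) = 6 - R
Y = 580 (Y = -4*(101 - 1*246) = -4*(101 - 246) = -4*(-145) = 580)
X(U, m) = 1 + m (X(U, m) = (6 - 1*5) + m = (6 - 5) + m = 1 + m)
(Y + X(8, 10))/(-236 - 142) = (580 + (1 + 10))/(-236 - 142) = (580 + 11)/(-378) = 591*(-1/378) = -197/126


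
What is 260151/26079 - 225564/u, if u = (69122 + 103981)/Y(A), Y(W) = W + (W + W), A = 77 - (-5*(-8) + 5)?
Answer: -57742833647/501594793 ≈ -115.12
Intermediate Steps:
A = 32 (A = 77 - (40 + 5) = 77 - 1*45 = 77 - 45 = 32)
Y(W) = 3*W (Y(W) = W + 2*W = 3*W)
u = 57701/32 (u = (69122 + 103981)/((3*32)) = 173103/96 = 173103*(1/96) = 57701/32 ≈ 1803.2)
260151/26079 - 225564/u = 260151/26079 - 225564/57701/32 = 260151*(1/26079) - 225564*32/57701 = 86717/8693 - 7218048/57701 = -57742833647/501594793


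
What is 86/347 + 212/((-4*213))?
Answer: -73/73911 ≈ -0.00098768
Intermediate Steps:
86/347 + 212/((-4*213)) = 86*(1/347) + 212/(-852) = 86/347 + 212*(-1/852) = 86/347 - 53/213 = -73/73911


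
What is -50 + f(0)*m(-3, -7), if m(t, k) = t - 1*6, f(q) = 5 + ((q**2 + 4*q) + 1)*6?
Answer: -149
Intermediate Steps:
f(q) = 11 + 6*q**2 + 24*q (f(q) = 5 + (1 + q**2 + 4*q)*6 = 5 + (6 + 6*q**2 + 24*q) = 11 + 6*q**2 + 24*q)
m(t, k) = -6 + t (m(t, k) = t - 6 = -6 + t)
-50 + f(0)*m(-3, -7) = -50 + (11 + 6*0**2 + 24*0)*(-6 - 3) = -50 + (11 + 6*0 + 0)*(-9) = -50 + (11 + 0 + 0)*(-9) = -50 + 11*(-9) = -50 - 99 = -149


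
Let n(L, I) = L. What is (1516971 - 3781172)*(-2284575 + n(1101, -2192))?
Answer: 5170244114274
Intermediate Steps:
(1516971 - 3781172)*(-2284575 + n(1101, -2192)) = (1516971 - 3781172)*(-2284575 + 1101) = -2264201*(-2283474) = 5170244114274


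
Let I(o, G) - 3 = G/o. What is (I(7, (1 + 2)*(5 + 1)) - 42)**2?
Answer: 65025/49 ≈ 1327.0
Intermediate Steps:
I(o, G) = 3 + G/o
(I(7, (1 + 2)*(5 + 1)) - 42)**2 = ((3 + ((1 + 2)*(5 + 1))/7) - 42)**2 = ((3 + (3*6)*(1/7)) - 42)**2 = ((3 + 18*(1/7)) - 42)**2 = ((3 + 18/7) - 42)**2 = (39/7 - 42)**2 = (-255/7)**2 = 65025/49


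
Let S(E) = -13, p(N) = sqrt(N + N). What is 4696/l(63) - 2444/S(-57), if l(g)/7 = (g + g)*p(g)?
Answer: 188 + 1174*sqrt(14)/9261 ≈ 188.47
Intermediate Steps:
p(N) = sqrt(2)*sqrt(N) (p(N) = sqrt(2*N) = sqrt(2)*sqrt(N))
l(g) = 14*sqrt(2)*g**(3/2) (l(g) = 7*((g + g)*(sqrt(2)*sqrt(g))) = 7*((2*g)*(sqrt(2)*sqrt(g))) = 7*(2*sqrt(2)*g**(3/2)) = 14*sqrt(2)*g**(3/2))
4696/l(63) - 2444/S(-57) = 4696/((14*sqrt(2)*63**(3/2))) - 2444/(-13) = 4696/((14*sqrt(2)*(189*sqrt(7)))) - 2444*(-1/13) = 4696/((2646*sqrt(14))) + 188 = 4696*(sqrt(14)/37044) + 188 = 1174*sqrt(14)/9261 + 188 = 188 + 1174*sqrt(14)/9261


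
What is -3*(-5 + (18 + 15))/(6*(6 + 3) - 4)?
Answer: -42/25 ≈ -1.6800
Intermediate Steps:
-3*(-5 + (18 + 15))/(6*(6 + 3) - 4) = -3*(-5 + 33)/(6*9 - 4) = -84/(54 - 4) = -84/50 = -3*14/25 = -42/25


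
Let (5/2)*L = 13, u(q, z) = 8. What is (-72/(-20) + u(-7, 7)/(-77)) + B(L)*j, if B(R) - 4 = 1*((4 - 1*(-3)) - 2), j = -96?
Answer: -331294/385 ≈ -860.50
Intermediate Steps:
L = 26/5 (L = (2/5)*13 = 26/5 ≈ 5.2000)
B(R) = 9 (B(R) = 4 + 1*((4 - 1*(-3)) - 2) = 4 + 1*((4 + 3) - 2) = 4 + 1*(7 - 2) = 4 + 1*5 = 4 + 5 = 9)
(-72/(-20) + u(-7, 7)/(-77)) + B(L)*j = (-72/(-20) + 8/(-77)) + 9*(-96) = (-72*(-1/20) + 8*(-1/77)) - 864 = (18/5 - 8/77) - 864 = 1346/385 - 864 = -331294/385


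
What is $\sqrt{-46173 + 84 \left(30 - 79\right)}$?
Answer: $i \sqrt{50289} \approx 224.25 i$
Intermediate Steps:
$\sqrt{-46173 + 84 \left(30 - 79\right)} = \sqrt{-46173 + 84 \left(-49\right)} = \sqrt{-46173 - 4116} = \sqrt{-50289} = i \sqrt{50289}$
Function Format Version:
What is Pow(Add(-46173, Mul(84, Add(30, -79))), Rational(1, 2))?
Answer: Mul(I, Pow(50289, Rational(1, 2))) ≈ Mul(224.25, I)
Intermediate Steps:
Pow(Add(-46173, Mul(84, Add(30, -79))), Rational(1, 2)) = Pow(Add(-46173, Mul(84, -49)), Rational(1, 2)) = Pow(Add(-46173, -4116), Rational(1, 2)) = Pow(-50289, Rational(1, 2)) = Mul(I, Pow(50289, Rational(1, 2)))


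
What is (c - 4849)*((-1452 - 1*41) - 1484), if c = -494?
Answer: 15906111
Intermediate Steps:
(c - 4849)*((-1452 - 1*41) - 1484) = (-494 - 4849)*((-1452 - 1*41) - 1484) = -5343*((-1452 - 41) - 1484) = -5343*(-1493 - 1484) = -5343*(-2977) = 15906111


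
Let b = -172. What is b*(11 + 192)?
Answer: -34916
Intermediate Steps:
b*(11 + 192) = -172*(11 + 192) = -172*203 = -34916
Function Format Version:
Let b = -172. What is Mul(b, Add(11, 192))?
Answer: -34916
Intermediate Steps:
Mul(b, Add(11, 192)) = Mul(-172, Add(11, 192)) = Mul(-172, 203) = -34916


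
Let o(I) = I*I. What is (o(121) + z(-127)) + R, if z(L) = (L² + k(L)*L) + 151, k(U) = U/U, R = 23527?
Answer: 54321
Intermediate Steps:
o(I) = I²
k(U) = 1
z(L) = 151 + L + L² (z(L) = (L² + 1*L) + 151 = (L² + L) + 151 = (L + L²) + 151 = 151 + L + L²)
(o(121) + z(-127)) + R = (121² + (151 - 127 + (-127)²)) + 23527 = (14641 + (151 - 127 + 16129)) + 23527 = (14641 + 16153) + 23527 = 30794 + 23527 = 54321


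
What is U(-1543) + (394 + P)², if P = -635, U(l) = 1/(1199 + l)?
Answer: 19979863/344 ≈ 58081.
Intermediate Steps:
U(-1543) + (394 + P)² = 1/(1199 - 1543) + (394 - 635)² = 1/(-344) + (-241)² = -1/344 + 58081 = 19979863/344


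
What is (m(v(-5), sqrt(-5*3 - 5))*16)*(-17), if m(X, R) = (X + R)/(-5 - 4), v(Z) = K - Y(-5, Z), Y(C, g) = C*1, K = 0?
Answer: 1360/9 + 544*I*sqrt(5)/9 ≈ 151.11 + 135.16*I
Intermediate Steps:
Y(C, g) = C
v(Z) = 5 (v(Z) = 0 - 1*(-5) = 0 + 5 = 5)
m(X, R) = -R/9 - X/9 (m(X, R) = (R + X)/(-9) = (R + X)*(-1/9) = -R/9 - X/9)
(m(v(-5), sqrt(-5*3 - 5))*16)*(-17) = ((-sqrt(-5*3 - 5)/9 - 1/9*5)*16)*(-17) = ((-sqrt(-15 - 5)/9 - 5/9)*16)*(-17) = ((-2*I*sqrt(5)/9 - 5/9)*16)*(-17) = ((-5/9 - 2*I*sqrt(5)/9)*16)*(-17) = (-80/9 - 32*I*sqrt(5)/9)*(-17) = 1360/9 + 544*I*sqrt(5)/9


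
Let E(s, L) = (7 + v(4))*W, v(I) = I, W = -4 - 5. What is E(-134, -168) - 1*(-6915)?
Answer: 6816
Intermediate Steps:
W = -9
E(s, L) = -99 (E(s, L) = (7 + 4)*(-9) = 11*(-9) = -99)
E(-134, -168) - 1*(-6915) = -99 - 1*(-6915) = -99 + 6915 = 6816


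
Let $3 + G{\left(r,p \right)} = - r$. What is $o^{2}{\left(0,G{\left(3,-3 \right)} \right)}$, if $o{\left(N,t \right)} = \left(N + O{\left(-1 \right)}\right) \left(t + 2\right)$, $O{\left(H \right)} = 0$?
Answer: $0$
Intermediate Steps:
$G{\left(r,p \right)} = -3 - r$
$o{\left(N,t \right)} = N \left(2 + t\right)$ ($o{\left(N,t \right)} = \left(N + 0\right) \left(t + 2\right) = N \left(2 + t\right)$)
$o^{2}{\left(0,G{\left(3,-3 \right)} \right)} = \left(0 \left(2 - 6\right)\right)^{2} = \left(0 \left(-4\right)\right)^{2} = 0^{2} = 0$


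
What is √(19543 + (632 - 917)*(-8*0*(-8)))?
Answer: √19543 ≈ 139.80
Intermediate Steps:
√(19543 + (632 - 917)*(-8*0*(-8))) = √(19543 - 0*(-8)) = √(19543 - 285*0) = √(19543 + 0) = √19543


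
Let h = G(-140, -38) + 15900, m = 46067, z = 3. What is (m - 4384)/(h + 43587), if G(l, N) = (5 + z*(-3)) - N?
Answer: 41683/59521 ≈ 0.70031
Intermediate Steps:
G(l, N) = -4 - N (G(l, N) = (5 + 3*(-3)) - N = (5 - 9) - N = -4 - N)
h = 15934 (h = (-4 - 1*(-38)) + 15900 = (-4 + 38) + 15900 = 34 + 15900 = 15934)
(m - 4384)/(h + 43587) = (46067 - 4384)/(15934 + 43587) = 41683/59521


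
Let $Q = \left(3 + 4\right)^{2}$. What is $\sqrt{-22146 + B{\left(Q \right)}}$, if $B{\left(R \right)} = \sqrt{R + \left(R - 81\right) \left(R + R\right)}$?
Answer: $\sqrt{-22146 + 21 i \sqrt{7}} \approx 0.187 + 148.82 i$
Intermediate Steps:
$Q = 49$ ($Q = 7^{2} = 49$)
$B{\left(R \right)} = \sqrt{R + 2 R \left(-81 + R\right)}$ ($B{\left(R \right)} = \sqrt{R + \left(-81 + R\right) 2 R} = \sqrt{R + 2 R \left(-81 + R\right)}$)
$\sqrt{-22146 + B{\left(Q \right)}} = \sqrt{-22146 + \sqrt{49 \left(-161 + 2 \cdot 49\right)}} = \sqrt{-22146 + \sqrt{49 \left(-161 + 98\right)}} = \sqrt{-22146 + \sqrt{49 \left(-63\right)}} = \sqrt{-22146 + \sqrt{-3087}} = \sqrt{-22146 + 21 i \sqrt{7}}$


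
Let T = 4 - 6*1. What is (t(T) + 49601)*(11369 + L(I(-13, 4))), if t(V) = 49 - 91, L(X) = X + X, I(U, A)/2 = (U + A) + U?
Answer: 559075079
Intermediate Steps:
I(U, A) = 2*A + 4*U (I(U, A) = 2*((U + A) + U) = 2*((A + U) + U) = 2*(A + 2*U) = 2*A + 4*U)
L(X) = 2*X
T = -2 (T = 4 - 6 = -2)
t(V) = -42
(t(T) + 49601)*(11369 + L(I(-13, 4))) = (-42 + 49601)*(11369 + 2*(2*4 + 4*(-13))) = 49559*(11369 + 2*(8 - 52)) = 49559*(11369 + 2*(-44)) = 49559*(11369 - 88) = 49559*11281 = 559075079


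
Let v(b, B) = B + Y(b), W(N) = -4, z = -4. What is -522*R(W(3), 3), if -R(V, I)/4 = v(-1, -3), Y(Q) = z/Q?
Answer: 2088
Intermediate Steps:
Y(Q) = -4/Q
v(b, B) = B - 4/b
R(V, I) = -4 (R(V, I) = -4*(-3 - 4/(-1)) = -4*(-3 - 4*(-1)) = -4*(-3 + 4) = -4*1 = -4)
-522*R(W(3), 3) = -522*(-4) = 2088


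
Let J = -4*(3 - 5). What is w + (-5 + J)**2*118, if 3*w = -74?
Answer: 3112/3 ≈ 1037.3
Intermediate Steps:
w = -74/3 (w = (1/3)*(-74) = -74/3 ≈ -24.667)
J = 8 (J = -4*(-2) = 8)
w + (-5 + J)**2*118 = -74/3 + (-5 + 8)**2*118 = -74/3 + 3**2*118 = -74/3 + 9*118 = -74/3 + 1062 = 3112/3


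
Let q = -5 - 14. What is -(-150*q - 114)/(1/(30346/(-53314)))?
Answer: 2184912/1403 ≈ 1557.3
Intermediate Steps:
q = -19
-(-150*q - 114)/(1/(30346/(-53314))) = -(-150*(-19) - 114)/(1/(30346/(-53314))) = -(2850 - 114)/(1/(30346*(-1/53314))) = -2736/(1/(-15173/26657)) = -2736/(-26657/15173) = -2736*(-15173)/26657 = -1*(-2184912/1403) = 2184912/1403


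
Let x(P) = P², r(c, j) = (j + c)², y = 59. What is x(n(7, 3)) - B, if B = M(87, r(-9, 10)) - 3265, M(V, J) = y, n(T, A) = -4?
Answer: 3222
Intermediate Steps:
r(c, j) = (c + j)²
M(V, J) = 59
B = -3206 (B = 59 - 3265 = -3206)
x(n(7, 3)) - B = (-4)² - 1*(-3206) = 16 + 3206 = 3222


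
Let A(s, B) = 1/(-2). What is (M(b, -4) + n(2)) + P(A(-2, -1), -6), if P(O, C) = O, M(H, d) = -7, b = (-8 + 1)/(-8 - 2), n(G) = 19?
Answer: 23/2 ≈ 11.500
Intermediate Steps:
b = 7/10 (b = -7/(-10) = -7*(-⅒) = 7/10 ≈ 0.70000)
A(s, B) = -½
(M(b, -4) + n(2)) + P(A(-2, -1), -6) = (-7 + 19) - ½ = 12 - ½ = 23/2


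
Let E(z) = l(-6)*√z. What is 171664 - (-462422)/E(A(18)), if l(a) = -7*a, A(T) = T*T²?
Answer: 171664 + 231211*√2/2268 ≈ 1.7181e+5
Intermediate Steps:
A(T) = T³
E(z) = 42*√z (E(z) = (-7*(-6))*√z = 42*√z)
171664 - (-462422)/E(A(18)) = 171664 - (-462422)/(42*√(18³)) = 171664 - (-462422)/(42*√5832) = 171664 - (-462422)/(42*(54*√2)) = 171664 - (-462422)/(2268*√2) = 171664 - (-462422)*√2/4536 = 171664 - (-231211)*√2/2268 = 171664 + 231211*√2/2268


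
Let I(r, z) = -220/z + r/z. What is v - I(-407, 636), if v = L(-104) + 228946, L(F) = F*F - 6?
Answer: 50828481/212 ≈ 2.3976e+5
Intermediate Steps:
L(F) = -6 + F² (L(F) = F² - 6 = -6 + F²)
v = 239756 (v = (-6 + (-104)²) + 228946 = (-6 + 10816) + 228946 = 10810 + 228946 = 239756)
v - I(-407, 636) = 239756 - (-220 - 407)/636 = 239756 - (-627)/636 = 239756 - 1*(-209/212) = 239756 + 209/212 = 50828481/212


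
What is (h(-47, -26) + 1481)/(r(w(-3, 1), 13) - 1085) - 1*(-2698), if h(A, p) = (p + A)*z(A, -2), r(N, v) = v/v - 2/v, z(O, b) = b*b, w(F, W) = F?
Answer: 1310695/486 ≈ 2696.9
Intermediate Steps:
z(O, b) = b²
r(N, v) = 1 - 2/v
h(A, p) = 4*A + 4*p (h(A, p) = (p + A)*(-2)² = (A + p)*4 = 4*A + 4*p)
(h(-47, -26) + 1481)/(r(w(-3, 1), 13) - 1085) - 1*(-2698) = ((4*(-47) + 4*(-26)) + 1481)/((-2 + 13)/13 - 1085) - 1*(-2698) = ((-188 - 104) + 1481)/((1/13)*11 - 1085) + 2698 = (-292 + 1481)/(11/13 - 1085) + 2698 = 1189/(-14094/13) + 2698 = 1189*(-13/14094) + 2698 = -533/486 + 2698 = 1310695/486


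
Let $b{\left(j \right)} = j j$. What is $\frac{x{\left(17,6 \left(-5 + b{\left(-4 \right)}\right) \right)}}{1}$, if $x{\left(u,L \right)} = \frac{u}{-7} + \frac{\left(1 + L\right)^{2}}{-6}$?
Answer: $- \frac{31525}{42} \approx -750.6$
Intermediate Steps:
$b{\left(j \right)} = j^{2}$
$x{\left(u,L \right)} = - \frac{\left(1 + L\right)^{2}}{6} - \frac{u}{7}$ ($x{\left(u,L \right)} = u \left(- \frac{1}{7}\right) + \left(1 + L\right)^{2} \left(- \frac{1}{6}\right) = - \frac{u}{7} - \frac{\left(1 + L\right)^{2}}{6} = - \frac{\left(1 + L\right)^{2}}{6} - \frac{u}{7}$)
$\frac{x{\left(17,6 \left(-5 + b{\left(-4 \right)}\right) \right)}}{1} = \frac{- \frac{\left(1 + 6 \left(-5 + \left(-4\right)^{2}\right)\right)^{2}}{6} - \frac{17}{7}}{1} = \left(- \frac{\left(1 + 6 \left(-5 + 16\right)\right)^{2}}{6} - \frac{17}{7}\right) 1 = \left(- \frac{\left(1 + 6 \cdot 11\right)^{2}}{6} - \frac{17}{7}\right) 1 = \left(- \frac{\left(1 + 66\right)^{2}}{6} - \frac{17}{7}\right) 1 = \left(- \frac{67^{2}}{6} - \frac{17}{7}\right) 1 = \left(\left(- \frac{1}{6}\right) 4489 - \frac{17}{7}\right) 1 = \left(- \frac{4489}{6} - \frac{17}{7}\right) 1 = \left(- \frac{31525}{42}\right) 1 = - \frac{31525}{42}$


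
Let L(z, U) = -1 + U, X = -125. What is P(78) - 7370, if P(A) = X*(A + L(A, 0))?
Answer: -16995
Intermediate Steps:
P(A) = 125 - 125*A (P(A) = -125*(A + (-1 + 0)) = -125*(A - 1) = -125*(-1 + A) = 125 - 125*A)
P(78) - 7370 = (125 - 125*78) - 7370 = (125 - 9750) - 7370 = -9625 - 7370 = -16995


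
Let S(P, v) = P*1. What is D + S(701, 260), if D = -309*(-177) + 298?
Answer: 55692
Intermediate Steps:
S(P, v) = P
D = 54991 (D = 54693 + 298 = 54991)
D + S(701, 260) = 54991 + 701 = 55692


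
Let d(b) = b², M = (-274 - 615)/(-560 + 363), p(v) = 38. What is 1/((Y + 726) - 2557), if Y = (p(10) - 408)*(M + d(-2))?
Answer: -197/981197 ≈ -0.00020078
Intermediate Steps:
M = 889/197 (M = -889/(-197) = -889*(-1/197) = 889/197 ≈ 4.5127)
Y = -620490/197 (Y = (38 - 408)*(889/197 + (-2)²) = -370*(889/197 + 4) = -370*1677/197 = -620490/197 ≈ -3149.7)
1/((Y + 726) - 2557) = 1/((-620490/197 + 726) - 2557) = 1/(-477468/197 - 2557) = 1/(-981197/197) = -197/981197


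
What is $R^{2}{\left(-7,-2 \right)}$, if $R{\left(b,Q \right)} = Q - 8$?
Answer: $100$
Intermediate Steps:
$R{\left(b,Q \right)} = -8 + Q$
$R^{2}{\left(-7,-2 \right)} = \left(-8 - 2\right)^{2} = \left(-10\right)^{2} = 100$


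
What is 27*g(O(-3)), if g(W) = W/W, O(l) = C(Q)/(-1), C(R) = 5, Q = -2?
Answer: 27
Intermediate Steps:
O(l) = -5 (O(l) = 5/(-1) = 5*(-1) = -5)
g(W) = 1
27*g(O(-3)) = 27*1 = 27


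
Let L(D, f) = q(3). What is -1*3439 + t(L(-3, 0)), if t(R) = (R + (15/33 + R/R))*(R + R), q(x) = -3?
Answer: -37727/11 ≈ -3429.7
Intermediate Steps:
L(D, f) = -3
t(R) = 2*R*(16/11 + R) (t(R) = (R + (15*(1/33) + 1))*(2*R) = (R + (5/11 + 1))*(2*R) = (R + 16/11)*(2*R) = (16/11 + R)*(2*R) = 2*R*(16/11 + R))
-1*3439 + t(L(-3, 0)) = -1*3439 + (2/11)*(-3)*(16 + 11*(-3)) = -3439 + (2/11)*(-3)*(16 - 33) = -3439 + (2/11)*(-3)*(-17) = -3439 + 102/11 = -37727/11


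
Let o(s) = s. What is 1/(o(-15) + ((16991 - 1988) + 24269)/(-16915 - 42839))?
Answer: -29877/467791 ≈ -0.063868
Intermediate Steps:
1/(o(-15) + ((16991 - 1988) + 24269)/(-16915 - 42839)) = 1/(-15 + ((16991 - 1988) + 24269)/(-16915 - 42839)) = 1/(-15 + (15003 + 24269)/(-59754)) = 1/(-15 + 39272*(-1/59754)) = 1/(-15 - 19636/29877) = 1/(-467791/29877) = -29877/467791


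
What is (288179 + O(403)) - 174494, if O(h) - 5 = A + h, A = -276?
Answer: 113817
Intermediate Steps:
O(h) = -271 + h (O(h) = 5 + (-276 + h) = -271 + h)
(288179 + O(403)) - 174494 = (288179 + (-271 + 403)) - 174494 = (288179 + 132) - 174494 = 288311 - 174494 = 113817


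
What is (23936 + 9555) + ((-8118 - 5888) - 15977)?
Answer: 3508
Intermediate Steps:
(23936 + 9555) + ((-8118 - 5888) - 15977) = 33491 + (-14006 - 15977) = 33491 - 29983 = 3508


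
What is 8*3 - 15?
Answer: 9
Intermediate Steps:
8*3 - 15 = 24 - 15 = 9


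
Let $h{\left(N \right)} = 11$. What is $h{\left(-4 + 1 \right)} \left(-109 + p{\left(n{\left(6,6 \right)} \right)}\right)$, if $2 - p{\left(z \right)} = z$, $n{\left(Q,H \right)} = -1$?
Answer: $-1166$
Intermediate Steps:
$p{\left(z \right)} = 2 - z$
$h{\left(-4 + 1 \right)} \left(-109 + p{\left(n{\left(6,6 \right)} \right)}\right) = 11 \left(-109 + \left(2 - -1\right)\right) = 11 \left(-109 + \left(2 + 1\right)\right) = 11 \left(-109 + 3\right) = 11 \left(-106\right) = -1166$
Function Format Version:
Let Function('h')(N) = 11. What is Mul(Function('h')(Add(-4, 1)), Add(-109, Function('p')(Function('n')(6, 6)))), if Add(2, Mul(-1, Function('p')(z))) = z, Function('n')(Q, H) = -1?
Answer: -1166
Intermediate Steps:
Function('p')(z) = Add(2, Mul(-1, z))
Mul(Function('h')(Add(-4, 1)), Add(-109, Function('p')(Function('n')(6, 6)))) = Mul(11, Add(-109, Add(2, Mul(-1, -1)))) = Mul(11, Add(-109, Add(2, 1))) = Mul(11, Add(-109, 3)) = Mul(11, -106) = -1166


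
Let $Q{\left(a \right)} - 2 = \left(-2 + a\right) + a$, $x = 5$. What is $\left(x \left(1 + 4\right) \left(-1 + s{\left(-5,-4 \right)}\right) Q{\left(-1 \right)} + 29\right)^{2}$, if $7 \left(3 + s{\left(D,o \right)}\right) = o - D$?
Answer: $\frac{2411809}{49} \approx 49221.0$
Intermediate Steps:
$s{\left(D,o \right)} = -3 - \frac{D}{7} + \frac{o}{7}$ ($s{\left(D,o \right)} = -3 + \frac{o - D}{7} = -3 - \left(- \frac{o}{7} + \frac{D}{7}\right) = -3 - \frac{D}{7} + \frac{o}{7}$)
$Q{\left(a \right)} = 2 a$ ($Q{\left(a \right)} = 2 + \left(\left(-2 + a\right) + a\right) = 2 + \left(-2 + 2 a\right) = 2 a$)
$\left(x \left(1 + 4\right) \left(-1 + s{\left(-5,-4 \right)}\right) Q{\left(-1 \right)} + 29\right)^{2} = \left(5 \left(1 + 4\right) \left(-1 - \frac{20}{7}\right) 2 \left(-1\right) + 29\right)^{2} = \left(5 \cdot 5 \left(-1 - \frac{20}{7}\right) \left(-2\right) + 29\right)^{2} = \left(5 \cdot 5 \left(- \frac{27}{7}\right) \left(-2\right) + 29\right)^{2} = \left(5 \left(- \frac{135}{7}\right) \left(-2\right) + 29\right)^{2} = \left(\left(- \frac{675}{7}\right) \left(-2\right) + 29\right)^{2} = \left(\frac{1350}{7} + 29\right)^{2} = \left(\frac{1553}{7}\right)^{2} = \frac{2411809}{49}$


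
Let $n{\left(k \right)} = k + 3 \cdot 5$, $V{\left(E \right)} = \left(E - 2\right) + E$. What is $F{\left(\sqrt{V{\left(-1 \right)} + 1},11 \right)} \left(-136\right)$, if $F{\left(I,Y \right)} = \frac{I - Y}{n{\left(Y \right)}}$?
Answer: $\frac{748}{13} - \frac{68 i \sqrt{3}}{13} \approx 57.538 - 9.06 i$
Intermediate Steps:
$V{\left(E \right)} = -2 + 2 E$ ($V{\left(E \right)} = \left(-2 + E\right) + E = -2 + 2 E$)
$n{\left(k \right)} = 15 + k$ ($n{\left(k \right)} = k + 15 = 15 + k$)
$F{\left(I,Y \right)} = \frac{I - Y}{15 + Y}$
$F{\left(\sqrt{V{\left(-1 \right)} + 1},11 \right)} \left(-136\right) = \frac{\sqrt{\left(-2 + 2 \left(-1\right)\right) + 1} - 11}{15 + 11} \left(-136\right) = \frac{\sqrt{\left(-2 - 2\right) + 1} - 11}{26} \left(-136\right) = \frac{\sqrt{-4 + 1} - 11}{26} \left(-136\right) = \frac{\sqrt{-3} - 11}{26} \left(-136\right) = \frac{i \sqrt{3} - 11}{26} \left(-136\right) = \frac{-11 + i \sqrt{3}}{26} \left(-136\right) = \left(- \frac{11}{26} + \frac{i \sqrt{3}}{26}\right) \left(-136\right) = \frac{748}{13} - \frac{68 i \sqrt{3}}{13}$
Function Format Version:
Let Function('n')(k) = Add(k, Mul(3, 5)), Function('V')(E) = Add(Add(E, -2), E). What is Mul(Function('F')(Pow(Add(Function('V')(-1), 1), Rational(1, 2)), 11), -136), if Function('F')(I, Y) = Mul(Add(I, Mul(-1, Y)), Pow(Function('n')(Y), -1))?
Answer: Add(Rational(748, 13), Mul(Rational(-68, 13), I, Pow(3, Rational(1, 2)))) ≈ Add(57.538, Mul(-9.0600, I))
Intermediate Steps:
Function('V')(E) = Add(-2, Mul(2, E)) (Function('V')(E) = Add(Add(-2, E), E) = Add(-2, Mul(2, E)))
Function('n')(k) = Add(15, k) (Function('n')(k) = Add(k, 15) = Add(15, k))
Function('F')(I, Y) = Mul(Pow(Add(15, Y), -1), Add(I, Mul(-1, Y))) (Function('F')(I, Y) = Mul(Add(I, Mul(-1, Y)), Pow(Add(15, Y), -1)) = Mul(Pow(Add(15, Y), -1), Add(I, Mul(-1, Y))))
Mul(Function('F')(Pow(Add(Function('V')(-1), 1), Rational(1, 2)), 11), -136) = Mul(Mul(Pow(Add(15, 11), -1), Add(Pow(Add(Add(-2, Mul(2, -1)), 1), Rational(1, 2)), Mul(-1, 11))), -136) = Mul(Mul(Pow(26, -1), Add(Pow(Add(Add(-2, -2), 1), Rational(1, 2)), -11)), -136) = Mul(Mul(Rational(1, 26), Add(Pow(Add(-4, 1), Rational(1, 2)), -11)), -136) = Mul(Mul(Rational(1, 26), Add(Pow(-3, Rational(1, 2)), -11)), -136) = Mul(Mul(Rational(1, 26), Add(Mul(I, Pow(3, Rational(1, 2))), -11)), -136) = Mul(Mul(Rational(1, 26), Add(-11, Mul(I, Pow(3, Rational(1, 2))))), -136) = Mul(Add(Rational(-11, 26), Mul(Rational(1, 26), I, Pow(3, Rational(1, 2)))), -136) = Add(Rational(748, 13), Mul(Rational(-68, 13), I, Pow(3, Rational(1, 2))))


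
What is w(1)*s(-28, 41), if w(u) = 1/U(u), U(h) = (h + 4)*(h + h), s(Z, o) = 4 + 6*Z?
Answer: -82/5 ≈ -16.400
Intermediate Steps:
U(h) = 2*h*(4 + h) (U(h) = (4 + h)*(2*h) = 2*h*(4 + h))
w(u) = 1/(2*u*(4 + u))
w(1)*s(-28, 41) = ((½)/(1*(4 + 1)))*(4 + 6*(-28)) = ((½)*1/5)*(4 - 168) = ((½)*1*(⅕))*(-164) = (⅒)*(-164) = -82/5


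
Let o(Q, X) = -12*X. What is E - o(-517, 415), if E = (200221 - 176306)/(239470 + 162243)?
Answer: 2000554655/401713 ≈ 4980.1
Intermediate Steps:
E = 23915/401713 ≈ 0.059533
E - o(-517, 415) = 23915/401713 - (-12)*415 = 23915/401713 - 1*(-4980) = 23915/401713 + 4980 = 2000554655/401713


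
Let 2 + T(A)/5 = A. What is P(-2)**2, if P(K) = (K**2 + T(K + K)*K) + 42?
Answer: 11236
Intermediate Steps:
T(A) = -10 + 5*A
P(K) = 42 + K**2 + K*(-10 + 10*K) (P(K) = (K**2 + (-10 + 5*(K + K))*K) + 42 = (K**2 + (-10 + 5*(2*K))*K) + 42 = (K**2 + (-10 + 10*K)*K) + 42 = (K**2 + K*(-10 + 10*K)) + 42 = 42 + K**2 + K*(-10 + 10*K))
P(-2)**2 = (42 - 10*(-2) + 11*(-2)**2)**2 = (42 + 20 + 11*4)**2 = (42 + 20 + 44)**2 = 106**2 = 11236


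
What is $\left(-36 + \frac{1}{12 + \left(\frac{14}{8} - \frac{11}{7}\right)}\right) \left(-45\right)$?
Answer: $\frac{551160}{341} \approx 1616.3$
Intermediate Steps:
$\left(-36 + \frac{1}{12 + \left(\frac{14}{8} - \frac{11}{7}\right)}\right) \left(-45\right) = \left(-36 + \frac{1}{12 + \left(14 \cdot \frac{1}{8} - \frac{11}{7}\right)}\right) \left(-45\right) = \left(-36 + \frac{1}{12 + \left(\frac{7}{4} - \frac{11}{7}\right)}\right) \left(-45\right) = \left(-36 + \frac{1}{12 + \frac{5}{28}}\right) \left(-45\right) = \left(-36 + \frac{1}{\frac{341}{28}}\right) \left(-45\right) = \left(-36 + \frac{28}{341}\right) \left(-45\right) = \left(- \frac{12248}{341}\right) \left(-45\right) = \frac{551160}{341}$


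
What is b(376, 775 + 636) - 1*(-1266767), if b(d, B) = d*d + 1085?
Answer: 1409228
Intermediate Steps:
b(d, B) = 1085 + d² (b(d, B) = d² + 1085 = 1085 + d²)
b(376, 775 + 636) - 1*(-1266767) = (1085 + 376²) - 1*(-1266767) = (1085 + 141376) + 1266767 = 142461 + 1266767 = 1409228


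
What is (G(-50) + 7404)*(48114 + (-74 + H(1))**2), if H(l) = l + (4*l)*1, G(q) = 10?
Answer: 392015250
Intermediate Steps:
H(l) = 5*l (H(l) = l + 4*l = 5*l)
(G(-50) + 7404)*(48114 + (-74 + H(1))**2) = (10 + 7404)*(48114 + (-74 + 5*1)**2) = 7414*(48114 + (-74 + 5)**2) = 7414*(48114 + (-69)**2) = 7414*(48114 + 4761) = 7414*52875 = 392015250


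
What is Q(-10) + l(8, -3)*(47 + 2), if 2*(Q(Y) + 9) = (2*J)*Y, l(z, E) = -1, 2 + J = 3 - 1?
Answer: -58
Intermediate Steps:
J = 0 (J = -2 + (3 - 1) = -2 + 2 = 0)
Q(Y) = -9 (Q(Y) = -9 + ((2*0)*Y)/2 = -9 + (0*Y)/2 = -9 + (1/2)*0 = -9 + 0 = -9)
Q(-10) + l(8, -3)*(47 + 2) = -9 - (47 + 2) = -9 - 1*49 = -9 - 49 = -58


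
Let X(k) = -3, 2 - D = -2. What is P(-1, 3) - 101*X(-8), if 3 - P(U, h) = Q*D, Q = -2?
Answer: 314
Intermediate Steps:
D = 4 (D = 2 - 1*(-2) = 2 + 2 = 4)
P(U, h) = 11 (P(U, h) = 3 - (-2)*4 = 3 - 1*(-8) = 3 + 8 = 11)
P(-1, 3) - 101*X(-8) = 11 - 101*(-3) = 11 + 303 = 314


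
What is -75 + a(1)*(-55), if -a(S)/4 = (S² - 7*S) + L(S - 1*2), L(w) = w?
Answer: -1615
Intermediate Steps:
a(S) = 8 - 4*S² + 24*S (a(S) = -4*((S² - 7*S) + (S - 1*2)) = -4*((S² - 7*S) + (S - 2)) = -4*((S² - 7*S) + (-2 + S)) = -4*(-2 + S² - 6*S) = 8 - 4*S² + 24*S)
-75 + a(1)*(-55) = -75 + (8 - 4*1² + 24*1)*(-55) = -75 + (8 - 4*1 + 24)*(-55) = -75 + (8 - 4 + 24)*(-55) = -75 + 28*(-55) = -75 - 1540 = -1615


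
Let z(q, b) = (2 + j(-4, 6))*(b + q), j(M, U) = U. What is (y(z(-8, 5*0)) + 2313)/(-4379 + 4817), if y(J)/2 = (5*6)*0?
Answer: 771/146 ≈ 5.2808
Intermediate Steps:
z(q, b) = 8*b + 8*q (z(q, b) = (2 + 6)*(b + q) = 8*(b + q) = 8*b + 8*q)
y(J) = 0 (y(J) = 2*((5*6)*0) = 2*(30*0) = 2*0 = 0)
(y(z(-8, 5*0)) + 2313)/(-4379 + 4817) = (0 + 2313)/(-4379 + 4817) = 2313/438 = 2313*(1/438) = 771/146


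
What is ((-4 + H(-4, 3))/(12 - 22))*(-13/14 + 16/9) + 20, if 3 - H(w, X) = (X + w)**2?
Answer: 12707/630 ≈ 20.170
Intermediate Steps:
H(w, X) = 3 - (X + w)**2
((-4 + H(-4, 3))/(12 - 22))*(-13/14 + 16/9) + 20 = ((-4 + (3 - (3 - 4)**2))/(12 - 22))*(-13/14 + 16/9) + 20 = ((-4 + (3 - 1*(-1)**2))/(-10))*(-13*1/14 + 16*(1/9)) + 20 = ((-4 + (3 - 1*1))*(-1/10))*(-13/14 + 16/9) + 20 = ((-4 + (3 - 1))*(-1/10))*(107/126) + 20 = ((-4 + 2)*(-1/10))*(107/126) + 20 = -2*(-1/10)*(107/126) + 20 = (1/5)*(107/126) + 20 = 107/630 + 20 = 12707/630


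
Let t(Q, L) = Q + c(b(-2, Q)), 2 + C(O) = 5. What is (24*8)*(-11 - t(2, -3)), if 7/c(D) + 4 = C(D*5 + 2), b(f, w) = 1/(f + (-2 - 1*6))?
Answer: -1152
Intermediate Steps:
C(O) = 3 (C(O) = -2 + 5 = 3)
b(f, w) = 1/(-8 + f) (b(f, w) = 1/(f + (-2 - 6)) = 1/(f - 8) = 1/(-8 + f))
c(D) = -7 (c(D) = 7/(-4 + 3) = 7/(-1) = 7*(-1) = -7)
t(Q, L) = -7 + Q (t(Q, L) = Q - 7 = -7 + Q)
(24*8)*(-11 - t(2, -3)) = (24*8)*(-11 - (-7 + 2)) = 192*(-11 - 1*(-5)) = 192*(-11 + 5) = 192*(-6) = -1152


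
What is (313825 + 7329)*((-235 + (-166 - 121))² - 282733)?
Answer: -3291507346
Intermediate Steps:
(313825 + 7329)*((-235 + (-166 - 121))² - 282733) = 321154*((-235 - 287)² - 282733) = 321154*((-522)² - 282733) = 321154*(272484 - 282733) = 321154*(-10249) = -3291507346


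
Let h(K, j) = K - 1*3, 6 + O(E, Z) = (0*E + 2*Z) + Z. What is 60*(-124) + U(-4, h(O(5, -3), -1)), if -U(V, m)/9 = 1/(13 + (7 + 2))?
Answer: -163689/22 ≈ -7440.4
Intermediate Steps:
O(E, Z) = -6 + 3*Z (O(E, Z) = -6 + ((0*E + 2*Z) + Z) = -6 + ((0 + 2*Z) + Z) = -6 + (2*Z + Z) = -6 + 3*Z)
h(K, j) = -3 + K (h(K, j) = K - 3 = -3 + K)
U(V, m) = -9/22 (U(V, m) = -9/(13 + (7 + 2)) = -9/(13 + 9) = -9/22)
60*(-124) + U(-4, h(O(5, -3), -1)) = 60*(-124) - 9/22 = -7440 - 9/22 = -163689/22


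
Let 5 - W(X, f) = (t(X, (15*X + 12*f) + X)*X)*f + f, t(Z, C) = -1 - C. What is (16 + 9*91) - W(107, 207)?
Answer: -92958316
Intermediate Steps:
W(X, f) = 5 - f - X*f*(-1 - 16*X - 12*f) (W(X, f) = 5 - (((-1 - ((15*X + 12*f) + X))*X)*f + f) = 5 - (((-1 - ((12*f + 15*X) + X))*X)*f + f) = 5 - (((-1 - (12*f + 16*X))*X)*f + f) = 5 - (((-1 + (-16*X - 12*f))*X)*f + f) = 5 - (((-1 - 16*X - 12*f)*X)*f + f) = 5 - ((X*(-1 - 16*X - 12*f))*f + f) = 5 - (X*f*(-1 - 16*X - 12*f) + f) = 5 - (f + X*f*(-1 - 16*X - 12*f)) = 5 + (-f - X*f*(-1 - 16*X - 12*f)) = 5 - f - X*f*(-1 - 16*X - 12*f))
(16 + 9*91) - W(107, 207) = (16 + 9*91) - (5 - 1*207 + 107*207*(1 + 12*207 + 16*107)) = (16 + 819) - (5 - 207 + 107*207*(1 + 2484 + 1712)) = 835 - (5 - 207 + 107*207*4197) = 835 - (5 - 207 + 92959353) = 835 - 1*92959151 = 835 - 92959151 = -92958316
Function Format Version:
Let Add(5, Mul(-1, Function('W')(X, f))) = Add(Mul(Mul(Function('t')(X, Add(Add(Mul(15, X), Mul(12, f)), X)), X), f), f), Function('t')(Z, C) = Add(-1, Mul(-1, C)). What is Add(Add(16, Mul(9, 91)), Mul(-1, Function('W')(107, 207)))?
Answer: -92958316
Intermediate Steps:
Function('W')(X, f) = Add(5, Mul(-1, f), Mul(-1, X, f, Add(-1, Mul(-16, X), Mul(-12, f)))) (Function('W')(X, f) = Add(5, Mul(-1, Add(Mul(Mul(Add(-1, Mul(-1, Add(Add(Mul(15, X), Mul(12, f)), X))), X), f), f))) = Add(5, Mul(-1, Add(Mul(Mul(Add(-1, Mul(-1, Add(Add(Mul(12, f), Mul(15, X)), X))), X), f), f))) = Add(5, Mul(-1, Add(Mul(Mul(Add(-1, Mul(-1, Add(Mul(12, f), Mul(16, X)))), X), f), f))) = Add(5, Mul(-1, Add(Mul(Mul(Add(-1, Add(Mul(-16, X), Mul(-12, f))), X), f), f))) = Add(5, Mul(-1, Add(Mul(Mul(Add(-1, Mul(-16, X), Mul(-12, f)), X), f), f))) = Add(5, Mul(-1, Add(Mul(Mul(X, Add(-1, Mul(-16, X), Mul(-12, f))), f), f))) = Add(5, Mul(-1, Add(Mul(X, f, Add(-1, Mul(-16, X), Mul(-12, f))), f))) = Add(5, Mul(-1, Add(f, Mul(X, f, Add(-1, Mul(-16, X), Mul(-12, f)))))) = Add(5, Add(Mul(-1, f), Mul(-1, X, f, Add(-1, Mul(-16, X), Mul(-12, f))))) = Add(5, Mul(-1, f), Mul(-1, X, f, Add(-1, Mul(-16, X), Mul(-12, f)))))
Add(Add(16, Mul(9, 91)), Mul(-1, Function('W')(107, 207))) = Add(Add(16, Mul(9, 91)), Mul(-1, Add(5, Mul(-1, 207), Mul(107, 207, Add(1, Mul(12, 207), Mul(16, 107)))))) = Add(Add(16, 819), Mul(-1, Add(5, -207, Mul(107, 207, Add(1, 2484, 1712))))) = Add(835, Mul(-1, Add(5, -207, Mul(107, 207, 4197)))) = Add(835, Mul(-1, Add(5, -207, 92959353))) = Add(835, Mul(-1, 92959151)) = Add(835, -92959151) = -92958316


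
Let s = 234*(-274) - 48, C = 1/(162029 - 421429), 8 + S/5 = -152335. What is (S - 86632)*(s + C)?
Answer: 14120007594783547/259400 ≈ 5.4433e+10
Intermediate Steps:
S = -761715 (S = -40 + 5*(-152335) = -40 - 761675 = -761715)
C = -1/259400 (C = 1/(-259400) = -1/259400 ≈ -3.8550e-6)
s = -64164 (s = -64116 - 48 = -64164)
(S - 86632)*(s + C) = (-761715 - 86632)*(-64164 - 1/259400) = -848347*(-16644141601/259400) = 14120007594783547/259400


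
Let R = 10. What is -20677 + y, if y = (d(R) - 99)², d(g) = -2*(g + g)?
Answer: -1356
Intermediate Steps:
d(g) = -4*g
y = 19321 (y = (-4*10 - 99)² = (-40 - 99)² = (-139)² = 19321)
-20677 + y = -20677 + 19321 = -1356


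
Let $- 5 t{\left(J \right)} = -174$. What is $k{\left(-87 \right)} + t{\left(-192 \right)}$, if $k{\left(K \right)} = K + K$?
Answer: $- \frac{696}{5} \approx -139.2$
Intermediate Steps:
$k{\left(K \right)} = 2 K$
$t{\left(J \right)} = \frac{174}{5}$ ($t{\left(J \right)} = \left(- \frac{1}{5}\right) \left(-174\right) = \frac{174}{5}$)
$k{\left(-87 \right)} + t{\left(-192 \right)} = 2 \left(-87\right) + \frac{174}{5} = -174 + \frac{174}{5} = - \frac{696}{5}$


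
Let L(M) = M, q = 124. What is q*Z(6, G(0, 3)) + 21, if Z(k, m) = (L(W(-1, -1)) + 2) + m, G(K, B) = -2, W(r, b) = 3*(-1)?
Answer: -351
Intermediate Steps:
W(r, b) = -3
Z(k, m) = -1 + m (Z(k, m) = (-3 + 2) + m = -1 + m)
q*Z(6, G(0, 3)) + 21 = 124*(-1 - 2) + 21 = 124*(-3) + 21 = -372 + 21 = -351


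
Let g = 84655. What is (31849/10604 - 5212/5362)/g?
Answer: 11550629/481336884644 ≈ 2.3997e-5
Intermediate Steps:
(31849/10604 - 5212/5362)/g = (31849/10604 - 5212/5362)/84655 = (31849*(1/10604) - 5212*1/5362)*(1/84655) = (31849/10604 - 2606/2681)*(1/84655) = (57753145/28429324)*(1/84655) = 11550629/481336884644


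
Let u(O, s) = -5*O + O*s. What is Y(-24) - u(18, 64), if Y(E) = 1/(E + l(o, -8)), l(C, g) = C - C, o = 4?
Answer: -25489/24 ≈ -1062.0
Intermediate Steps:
l(C, g) = 0
Y(E) = 1/E (Y(E) = 1/(E + 0) = 1/E)
Y(-24) - u(18, 64) = 1/(-24) - 18*(-5 + 64) = -1/24 - 18*59 = -1/24 - 1*1062 = -1/24 - 1062 = -25489/24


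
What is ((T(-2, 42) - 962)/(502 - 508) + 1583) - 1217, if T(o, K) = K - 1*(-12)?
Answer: 1552/3 ≈ 517.33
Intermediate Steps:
T(o, K) = 12 + K (T(o, K) = K + 12 = 12 + K)
((T(-2, 42) - 962)/(502 - 508) + 1583) - 1217 = (((12 + 42) - 962)/(502 - 508) + 1583) - 1217 = ((54 - 962)/(-6) + 1583) - 1217 = (-908*(-⅙) + 1583) - 1217 = (454/3 + 1583) - 1217 = 5203/3 - 1217 = 1552/3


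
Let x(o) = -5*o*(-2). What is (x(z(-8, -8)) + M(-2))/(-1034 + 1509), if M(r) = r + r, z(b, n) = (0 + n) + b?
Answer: -164/475 ≈ -0.34526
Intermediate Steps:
z(b, n) = b + n (z(b, n) = n + b = b + n)
M(r) = 2*r
x(o) = 10*o
(x(z(-8, -8)) + M(-2))/(-1034 + 1509) = (10*(-8 - 8) + 2*(-2))/(-1034 + 1509) = (10*(-16) - 4)/475 = (-160 - 4)*(1/475) = -164*1/475 = -164/475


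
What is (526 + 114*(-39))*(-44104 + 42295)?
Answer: 7091280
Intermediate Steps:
(526 + 114*(-39))*(-44104 + 42295) = (526 - 4446)*(-1809) = -3920*(-1809) = 7091280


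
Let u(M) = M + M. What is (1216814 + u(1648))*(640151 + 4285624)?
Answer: 6009987335250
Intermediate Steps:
u(M) = 2*M
(1216814 + u(1648))*(640151 + 4285624) = (1216814 + 2*1648)*(640151 + 4285624) = (1216814 + 3296)*4925775 = 1220110*4925775 = 6009987335250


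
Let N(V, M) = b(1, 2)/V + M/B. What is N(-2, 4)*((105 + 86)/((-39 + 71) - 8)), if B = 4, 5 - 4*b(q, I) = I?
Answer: 955/192 ≈ 4.9740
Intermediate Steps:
b(q, I) = 5/4 - I/4
N(V, M) = M/4 + 3/(4*V) (N(V, M) = (5/4 - ¼*2)/V + M/4 = (5/4 - ½)/V + M*(¼) = 3/(4*V) + M/4 = M/4 + 3/(4*V))
N(-2, 4)*((105 + 86)/((-39 + 71) - 8)) = ((¼)*(3 + 4*(-2))/(-2))*((105 + 86)/((-39 + 71) - 8)) = ((¼)*(-½)*(3 - 8))*(191/(32 - 8)) = ((¼)*(-½)*(-5))*(191/24) = 5*(191*(1/24))/8 = (5/8)*(191/24) = 955/192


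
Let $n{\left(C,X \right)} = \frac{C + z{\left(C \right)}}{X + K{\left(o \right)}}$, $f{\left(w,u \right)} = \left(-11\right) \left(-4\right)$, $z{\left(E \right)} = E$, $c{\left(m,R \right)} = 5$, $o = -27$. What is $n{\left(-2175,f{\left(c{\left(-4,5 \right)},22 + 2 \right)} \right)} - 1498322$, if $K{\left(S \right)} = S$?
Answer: $- \frac{25475824}{17} \approx -1.4986 \cdot 10^{6}$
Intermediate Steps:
$f{\left(w,u \right)} = 44$
$n{\left(C,X \right)} = \frac{2 C}{-27 + X}$ ($n{\left(C,X \right)} = \frac{C + C}{X - 27} = \frac{2 C}{-27 + X}$)
$n{\left(-2175,f{\left(c{\left(-4,5 \right)},22 + 2 \right)} \right)} - 1498322 = 2 \left(-2175\right) \frac{1}{-27 + 44} - 1498322 = 2 \left(-2175\right) \frac{1}{17} - 1498322 = - \frac{4350}{17} - 1498322 = - \frac{25475824}{17}$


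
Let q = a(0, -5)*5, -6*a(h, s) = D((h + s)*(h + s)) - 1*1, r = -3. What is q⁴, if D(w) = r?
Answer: 10000/81 ≈ 123.46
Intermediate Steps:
D(w) = -3
a(h, s) = ⅔ (a(h, s) = -(-3 - 1*1)/6 = -(-3 - 1)/6 = -⅙*(-4) = ⅔)
q = 10/3 (q = (⅔)*5 = 10/3 ≈ 3.3333)
q⁴ = (10/3)⁴ = 10000/81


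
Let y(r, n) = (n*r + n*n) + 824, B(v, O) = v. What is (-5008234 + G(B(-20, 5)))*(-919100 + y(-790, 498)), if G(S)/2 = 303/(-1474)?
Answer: 58599407649636/11 ≈ 5.3272e+12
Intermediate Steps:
G(S) = -303/737 (G(S) = 2*(303/(-1474)) = 2*(303*(-1/1474)) = 2*(-303/1474) = -303/737)
y(r, n) = 824 + n**2 + n*r (y(r, n) = (n*r + n**2) + 824 = (n**2 + n*r) + 824 = 824 + n**2 + n*r)
(-5008234 + G(B(-20, 5)))*(-919100 + y(-790, 498)) = (-5008234 - 303/737)*(-919100 + (824 + 498**2 + 498*(-790))) = -3691068761*(-919100 + (824 + 248004 - 393420))/737 = -3691068761*(-919100 - 144592)/737 = -3691068761/737*(-1063692) = 58599407649636/11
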